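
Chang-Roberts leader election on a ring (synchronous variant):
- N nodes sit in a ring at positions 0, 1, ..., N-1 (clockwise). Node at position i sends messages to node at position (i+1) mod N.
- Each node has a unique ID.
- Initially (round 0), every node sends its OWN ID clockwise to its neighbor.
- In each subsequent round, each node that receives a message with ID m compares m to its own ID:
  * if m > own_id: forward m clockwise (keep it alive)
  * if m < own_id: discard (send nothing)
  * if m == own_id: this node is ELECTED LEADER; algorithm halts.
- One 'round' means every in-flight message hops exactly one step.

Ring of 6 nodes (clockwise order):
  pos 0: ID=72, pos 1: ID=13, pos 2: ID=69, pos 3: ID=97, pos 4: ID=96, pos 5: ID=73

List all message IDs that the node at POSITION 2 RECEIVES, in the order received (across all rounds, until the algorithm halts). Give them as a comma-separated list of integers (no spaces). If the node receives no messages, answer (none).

Round 1: pos1(id13) recv 72: fwd; pos2(id69) recv 13: drop; pos3(id97) recv 69: drop; pos4(id96) recv 97: fwd; pos5(id73) recv 96: fwd; pos0(id72) recv 73: fwd
Round 2: pos2(id69) recv 72: fwd; pos5(id73) recv 97: fwd; pos0(id72) recv 96: fwd; pos1(id13) recv 73: fwd
Round 3: pos3(id97) recv 72: drop; pos0(id72) recv 97: fwd; pos1(id13) recv 96: fwd; pos2(id69) recv 73: fwd
Round 4: pos1(id13) recv 97: fwd; pos2(id69) recv 96: fwd; pos3(id97) recv 73: drop
Round 5: pos2(id69) recv 97: fwd; pos3(id97) recv 96: drop
Round 6: pos3(id97) recv 97: ELECTED

Answer: 13,72,73,96,97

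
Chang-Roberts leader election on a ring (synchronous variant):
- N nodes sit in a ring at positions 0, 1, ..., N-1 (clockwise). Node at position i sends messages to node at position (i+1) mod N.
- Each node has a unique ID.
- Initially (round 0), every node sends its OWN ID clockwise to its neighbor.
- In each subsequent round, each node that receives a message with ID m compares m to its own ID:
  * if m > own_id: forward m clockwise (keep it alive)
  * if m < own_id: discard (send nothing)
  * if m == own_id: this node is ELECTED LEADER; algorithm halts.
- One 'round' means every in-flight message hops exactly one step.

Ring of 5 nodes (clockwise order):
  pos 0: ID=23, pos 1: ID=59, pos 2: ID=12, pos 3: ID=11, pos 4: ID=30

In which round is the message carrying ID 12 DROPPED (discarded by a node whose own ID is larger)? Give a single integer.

Answer: 2

Derivation:
Round 1: pos1(id59) recv 23: drop; pos2(id12) recv 59: fwd; pos3(id11) recv 12: fwd; pos4(id30) recv 11: drop; pos0(id23) recv 30: fwd
Round 2: pos3(id11) recv 59: fwd; pos4(id30) recv 12: drop; pos1(id59) recv 30: drop
Round 3: pos4(id30) recv 59: fwd
Round 4: pos0(id23) recv 59: fwd
Round 5: pos1(id59) recv 59: ELECTED
Message ID 12 originates at pos 2; dropped at pos 4 in round 2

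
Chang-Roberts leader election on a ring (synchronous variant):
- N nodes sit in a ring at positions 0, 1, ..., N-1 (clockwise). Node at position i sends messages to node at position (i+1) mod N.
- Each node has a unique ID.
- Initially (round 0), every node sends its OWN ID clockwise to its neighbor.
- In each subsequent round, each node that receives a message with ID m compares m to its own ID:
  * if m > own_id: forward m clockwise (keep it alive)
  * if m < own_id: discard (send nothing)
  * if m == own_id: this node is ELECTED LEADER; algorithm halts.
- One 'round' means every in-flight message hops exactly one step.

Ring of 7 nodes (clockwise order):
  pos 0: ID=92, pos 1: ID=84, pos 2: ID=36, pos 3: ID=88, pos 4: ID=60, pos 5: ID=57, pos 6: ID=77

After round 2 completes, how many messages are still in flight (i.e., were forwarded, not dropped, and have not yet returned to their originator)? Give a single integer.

Answer: 2

Derivation:
Round 1: pos1(id84) recv 92: fwd; pos2(id36) recv 84: fwd; pos3(id88) recv 36: drop; pos4(id60) recv 88: fwd; pos5(id57) recv 60: fwd; pos6(id77) recv 57: drop; pos0(id92) recv 77: drop
Round 2: pos2(id36) recv 92: fwd; pos3(id88) recv 84: drop; pos5(id57) recv 88: fwd; pos6(id77) recv 60: drop
After round 2: 2 messages still in flight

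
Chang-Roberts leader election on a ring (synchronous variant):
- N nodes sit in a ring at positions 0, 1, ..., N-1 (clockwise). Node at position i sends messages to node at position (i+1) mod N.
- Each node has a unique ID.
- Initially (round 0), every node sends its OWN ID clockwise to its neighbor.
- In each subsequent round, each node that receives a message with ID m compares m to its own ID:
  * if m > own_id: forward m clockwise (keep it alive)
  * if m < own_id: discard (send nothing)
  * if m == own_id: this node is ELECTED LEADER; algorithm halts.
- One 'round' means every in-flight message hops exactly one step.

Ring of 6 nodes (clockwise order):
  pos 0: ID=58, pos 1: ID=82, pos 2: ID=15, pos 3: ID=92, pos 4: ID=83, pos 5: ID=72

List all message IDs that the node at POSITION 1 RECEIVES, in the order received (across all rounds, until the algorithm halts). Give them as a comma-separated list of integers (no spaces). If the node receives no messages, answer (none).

Answer: 58,72,83,92

Derivation:
Round 1: pos1(id82) recv 58: drop; pos2(id15) recv 82: fwd; pos3(id92) recv 15: drop; pos4(id83) recv 92: fwd; pos5(id72) recv 83: fwd; pos0(id58) recv 72: fwd
Round 2: pos3(id92) recv 82: drop; pos5(id72) recv 92: fwd; pos0(id58) recv 83: fwd; pos1(id82) recv 72: drop
Round 3: pos0(id58) recv 92: fwd; pos1(id82) recv 83: fwd
Round 4: pos1(id82) recv 92: fwd; pos2(id15) recv 83: fwd
Round 5: pos2(id15) recv 92: fwd; pos3(id92) recv 83: drop
Round 6: pos3(id92) recv 92: ELECTED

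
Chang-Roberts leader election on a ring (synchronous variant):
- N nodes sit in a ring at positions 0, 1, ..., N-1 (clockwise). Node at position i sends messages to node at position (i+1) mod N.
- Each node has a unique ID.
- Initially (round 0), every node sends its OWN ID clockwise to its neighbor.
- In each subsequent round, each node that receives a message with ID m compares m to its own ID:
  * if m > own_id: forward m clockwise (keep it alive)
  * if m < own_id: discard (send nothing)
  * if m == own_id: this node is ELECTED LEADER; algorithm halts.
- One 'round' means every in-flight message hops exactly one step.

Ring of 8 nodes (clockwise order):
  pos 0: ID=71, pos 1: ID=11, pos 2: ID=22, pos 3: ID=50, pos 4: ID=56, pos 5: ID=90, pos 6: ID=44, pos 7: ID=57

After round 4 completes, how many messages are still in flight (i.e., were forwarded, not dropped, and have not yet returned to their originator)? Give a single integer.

Round 1: pos1(id11) recv 71: fwd; pos2(id22) recv 11: drop; pos3(id50) recv 22: drop; pos4(id56) recv 50: drop; pos5(id90) recv 56: drop; pos6(id44) recv 90: fwd; pos7(id57) recv 44: drop; pos0(id71) recv 57: drop
Round 2: pos2(id22) recv 71: fwd; pos7(id57) recv 90: fwd
Round 3: pos3(id50) recv 71: fwd; pos0(id71) recv 90: fwd
Round 4: pos4(id56) recv 71: fwd; pos1(id11) recv 90: fwd
After round 4: 2 messages still in flight

Answer: 2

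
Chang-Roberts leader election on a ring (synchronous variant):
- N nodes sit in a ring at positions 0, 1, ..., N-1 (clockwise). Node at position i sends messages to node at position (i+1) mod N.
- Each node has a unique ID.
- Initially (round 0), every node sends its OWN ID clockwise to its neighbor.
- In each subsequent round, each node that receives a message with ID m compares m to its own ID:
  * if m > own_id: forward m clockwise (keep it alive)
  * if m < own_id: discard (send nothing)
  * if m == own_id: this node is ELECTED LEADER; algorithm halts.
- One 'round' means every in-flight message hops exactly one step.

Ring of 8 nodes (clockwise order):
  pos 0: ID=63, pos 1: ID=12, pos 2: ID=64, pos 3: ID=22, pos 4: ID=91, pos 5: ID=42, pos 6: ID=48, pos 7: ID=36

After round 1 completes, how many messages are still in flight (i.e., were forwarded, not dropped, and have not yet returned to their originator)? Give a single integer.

Answer: 4

Derivation:
Round 1: pos1(id12) recv 63: fwd; pos2(id64) recv 12: drop; pos3(id22) recv 64: fwd; pos4(id91) recv 22: drop; pos5(id42) recv 91: fwd; pos6(id48) recv 42: drop; pos7(id36) recv 48: fwd; pos0(id63) recv 36: drop
After round 1: 4 messages still in flight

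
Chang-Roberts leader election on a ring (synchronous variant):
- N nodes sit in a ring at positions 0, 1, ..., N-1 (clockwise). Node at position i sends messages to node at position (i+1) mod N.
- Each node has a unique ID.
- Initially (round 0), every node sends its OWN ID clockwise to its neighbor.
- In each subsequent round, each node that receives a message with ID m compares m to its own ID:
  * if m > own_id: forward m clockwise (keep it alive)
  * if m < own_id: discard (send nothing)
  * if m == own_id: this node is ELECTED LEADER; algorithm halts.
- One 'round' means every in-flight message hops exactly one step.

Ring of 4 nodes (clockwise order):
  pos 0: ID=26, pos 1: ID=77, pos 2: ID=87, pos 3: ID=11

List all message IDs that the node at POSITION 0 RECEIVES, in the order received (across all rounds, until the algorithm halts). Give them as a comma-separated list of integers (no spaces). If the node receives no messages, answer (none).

Answer: 11,87

Derivation:
Round 1: pos1(id77) recv 26: drop; pos2(id87) recv 77: drop; pos3(id11) recv 87: fwd; pos0(id26) recv 11: drop
Round 2: pos0(id26) recv 87: fwd
Round 3: pos1(id77) recv 87: fwd
Round 4: pos2(id87) recv 87: ELECTED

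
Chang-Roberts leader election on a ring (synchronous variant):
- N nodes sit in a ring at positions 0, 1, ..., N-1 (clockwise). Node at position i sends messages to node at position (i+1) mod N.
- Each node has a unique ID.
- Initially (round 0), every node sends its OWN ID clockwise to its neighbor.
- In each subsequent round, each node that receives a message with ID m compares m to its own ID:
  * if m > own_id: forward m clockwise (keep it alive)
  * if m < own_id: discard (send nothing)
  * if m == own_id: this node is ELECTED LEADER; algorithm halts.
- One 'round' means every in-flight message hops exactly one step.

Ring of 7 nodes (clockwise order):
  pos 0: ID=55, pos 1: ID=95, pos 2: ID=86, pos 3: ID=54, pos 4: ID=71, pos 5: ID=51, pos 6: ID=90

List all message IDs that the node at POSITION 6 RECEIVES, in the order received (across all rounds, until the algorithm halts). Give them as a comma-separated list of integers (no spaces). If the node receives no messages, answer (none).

Round 1: pos1(id95) recv 55: drop; pos2(id86) recv 95: fwd; pos3(id54) recv 86: fwd; pos4(id71) recv 54: drop; pos5(id51) recv 71: fwd; pos6(id90) recv 51: drop; pos0(id55) recv 90: fwd
Round 2: pos3(id54) recv 95: fwd; pos4(id71) recv 86: fwd; pos6(id90) recv 71: drop; pos1(id95) recv 90: drop
Round 3: pos4(id71) recv 95: fwd; pos5(id51) recv 86: fwd
Round 4: pos5(id51) recv 95: fwd; pos6(id90) recv 86: drop
Round 5: pos6(id90) recv 95: fwd
Round 6: pos0(id55) recv 95: fwd
Round 7: pos1(id95) recv 95: ELECTED

Answer: 51,71,86,95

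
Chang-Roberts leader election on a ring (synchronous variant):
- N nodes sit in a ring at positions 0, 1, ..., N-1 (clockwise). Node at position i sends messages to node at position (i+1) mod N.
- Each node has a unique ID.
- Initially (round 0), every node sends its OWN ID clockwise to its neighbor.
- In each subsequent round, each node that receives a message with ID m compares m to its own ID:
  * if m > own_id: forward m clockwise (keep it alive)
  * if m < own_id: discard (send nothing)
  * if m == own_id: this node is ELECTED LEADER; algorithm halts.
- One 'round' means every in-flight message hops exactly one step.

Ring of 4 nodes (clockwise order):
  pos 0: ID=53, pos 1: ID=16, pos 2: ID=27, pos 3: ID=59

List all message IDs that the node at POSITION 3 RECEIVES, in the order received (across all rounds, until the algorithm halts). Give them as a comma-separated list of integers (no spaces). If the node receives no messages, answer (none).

Answer: 27,53,59

Derivation:
Round 1: pos1(id16) recv 53: fwd; pos2(id27) recv 16: drop; pos3(id59) recv 27: drop; pos0(id53) recv 59: fwd
Round 2: pos2(id27) recv 53: fwd; pos1(id16) recv 59: fwd
Round 3: pos3(id59) recv 53: drop; pos2(id27) recv 59: fwd
Round 4: pos3(id59) recv 59: ELECTED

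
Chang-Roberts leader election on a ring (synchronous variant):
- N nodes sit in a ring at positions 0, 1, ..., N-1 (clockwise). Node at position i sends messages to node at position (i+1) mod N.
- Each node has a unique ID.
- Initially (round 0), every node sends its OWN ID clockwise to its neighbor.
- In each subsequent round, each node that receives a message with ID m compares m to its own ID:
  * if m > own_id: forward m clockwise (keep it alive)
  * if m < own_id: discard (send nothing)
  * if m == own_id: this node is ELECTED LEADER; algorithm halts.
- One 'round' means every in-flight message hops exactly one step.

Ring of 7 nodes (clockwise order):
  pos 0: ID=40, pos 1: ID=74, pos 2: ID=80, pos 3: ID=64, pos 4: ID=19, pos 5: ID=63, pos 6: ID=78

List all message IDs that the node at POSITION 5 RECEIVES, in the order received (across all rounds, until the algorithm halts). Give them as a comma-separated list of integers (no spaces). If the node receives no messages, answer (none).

Round 1: pos1(id74) recv 40: drop; pos2(id80) recv 74: drop; pos3(id64) recv 80: fwd; pos4(id19) recv 64: fwd; pos5(id63) recv 19: drop; pos6(id78) recv 63: drop; pos0(id40) recv 78: fwd
Round 2: pos4(id19) recv 80: fwd; pos5(id63) recv 64: fwd; pos1(id74) recv 78: fwd
Round 3: pos5(id63) recv 80: fwd; pos6(id78) recv 64: drop; pos2(id80) recv 78: drop
Round 4: pos6(id78) recv 80: fwd
Round 5: pos0(id40) recv 80: fwd
Round 6: pos1(id74) recv 80: fwd
Round 7: pos2(id80) recv 80: ELECTED

Answer: 19,64,80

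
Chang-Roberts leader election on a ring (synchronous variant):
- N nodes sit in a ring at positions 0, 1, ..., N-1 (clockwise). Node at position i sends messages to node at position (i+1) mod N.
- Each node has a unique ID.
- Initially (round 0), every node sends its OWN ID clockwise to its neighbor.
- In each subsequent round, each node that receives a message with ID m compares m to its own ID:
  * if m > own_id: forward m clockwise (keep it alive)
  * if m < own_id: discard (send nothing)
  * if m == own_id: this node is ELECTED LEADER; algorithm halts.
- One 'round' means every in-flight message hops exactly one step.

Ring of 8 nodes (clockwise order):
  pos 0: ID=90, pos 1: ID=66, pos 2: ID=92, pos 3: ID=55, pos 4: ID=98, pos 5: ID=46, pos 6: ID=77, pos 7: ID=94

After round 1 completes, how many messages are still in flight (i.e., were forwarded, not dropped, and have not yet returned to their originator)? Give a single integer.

Answer: 4

Derivation:
Round 1: pos1(id66) recv 90: fwd; pos2(id92) recv 66: drop; pos3(id55) recv 92: fwd; pos4(id98) recv 55: drop; pos5(id46) recv 98: fwd; pos6(id77) recv 46: drop; pos7(id94) recv 77: drop; pos0(id90) recv 94: fwd
After round 1: 4 messages still in flight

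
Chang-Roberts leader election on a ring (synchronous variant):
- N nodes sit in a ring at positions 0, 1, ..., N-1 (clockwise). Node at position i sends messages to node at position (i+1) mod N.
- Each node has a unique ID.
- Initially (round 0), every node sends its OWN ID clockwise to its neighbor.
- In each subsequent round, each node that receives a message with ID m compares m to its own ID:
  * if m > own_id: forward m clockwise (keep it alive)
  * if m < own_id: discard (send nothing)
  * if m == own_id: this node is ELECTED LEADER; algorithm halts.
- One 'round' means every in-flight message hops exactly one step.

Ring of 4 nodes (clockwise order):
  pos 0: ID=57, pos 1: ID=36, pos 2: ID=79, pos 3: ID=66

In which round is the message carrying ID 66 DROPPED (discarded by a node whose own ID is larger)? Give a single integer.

Answer: 3

Derivation:
Round 1: pos1(id36) recv 57: fwd; pos2(id79) recv 36: drop; pos3(id66) recv 79: fwd; pos0(id57) recv 66: fwd
Round 2: pos2(id79) recv 57: drop; pos0(id57) recv 79: fwd; pos1(id36) recv 66: fwd
Round 3: pos1(id36) recv 79: fwd; pos2(id79) recv 66: drop
Round 4: pos2(id79) recv 79: ELECTED
Message ID 66 originates at pos 3; dropped at pos 2 in round 3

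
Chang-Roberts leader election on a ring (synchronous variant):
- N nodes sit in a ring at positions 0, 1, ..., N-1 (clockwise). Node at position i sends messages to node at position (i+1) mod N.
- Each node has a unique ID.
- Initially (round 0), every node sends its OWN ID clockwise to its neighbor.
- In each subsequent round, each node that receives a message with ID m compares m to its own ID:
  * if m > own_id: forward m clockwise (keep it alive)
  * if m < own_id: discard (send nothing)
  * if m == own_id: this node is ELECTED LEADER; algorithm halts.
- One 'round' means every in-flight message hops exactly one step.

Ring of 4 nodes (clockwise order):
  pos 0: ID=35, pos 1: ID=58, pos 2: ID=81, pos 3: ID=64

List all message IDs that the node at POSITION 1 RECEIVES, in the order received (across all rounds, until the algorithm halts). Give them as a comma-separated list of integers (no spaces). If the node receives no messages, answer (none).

Round 1: pos1(id58) recv 35: drop; pos2(id81) recv 58: drop; pos3(id64) recv 81: fwd; pos0(id35) recv 64: fwd
Round 2: pos0(id35) recv 81: fwd; pos1(id58) recv 64: fwd
Round 3: pos1(id58) recv 81: fwd; pos2(id81) recv 64: drop
Round 4: pos2(id81) recv 81: ELECTED

Answer: 35,64,81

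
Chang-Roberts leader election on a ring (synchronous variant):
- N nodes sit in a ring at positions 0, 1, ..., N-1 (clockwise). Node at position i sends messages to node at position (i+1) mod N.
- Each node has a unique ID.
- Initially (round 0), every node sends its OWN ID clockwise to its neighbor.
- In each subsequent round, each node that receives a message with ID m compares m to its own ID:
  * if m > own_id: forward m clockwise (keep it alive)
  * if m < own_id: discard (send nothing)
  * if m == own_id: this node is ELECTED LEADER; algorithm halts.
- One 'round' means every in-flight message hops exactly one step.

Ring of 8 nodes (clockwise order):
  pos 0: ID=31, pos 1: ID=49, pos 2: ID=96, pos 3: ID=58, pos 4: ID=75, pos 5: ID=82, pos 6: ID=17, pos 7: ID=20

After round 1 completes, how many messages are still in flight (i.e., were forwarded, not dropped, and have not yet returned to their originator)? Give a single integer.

Round 1: pos1(id49) recv 31: drop; pos2(id96) recv 49: drop; pos3(id58) recv 96: fwd; pos4(id75) recv 58: drop; pos5(id82) recv 75: drop; pos6(id17) recv 82: fwd; pos7(id20) recv 17: drop; pos0(id31) recv 20: drop
After round 1: 2 messages still in flight

Answer: 2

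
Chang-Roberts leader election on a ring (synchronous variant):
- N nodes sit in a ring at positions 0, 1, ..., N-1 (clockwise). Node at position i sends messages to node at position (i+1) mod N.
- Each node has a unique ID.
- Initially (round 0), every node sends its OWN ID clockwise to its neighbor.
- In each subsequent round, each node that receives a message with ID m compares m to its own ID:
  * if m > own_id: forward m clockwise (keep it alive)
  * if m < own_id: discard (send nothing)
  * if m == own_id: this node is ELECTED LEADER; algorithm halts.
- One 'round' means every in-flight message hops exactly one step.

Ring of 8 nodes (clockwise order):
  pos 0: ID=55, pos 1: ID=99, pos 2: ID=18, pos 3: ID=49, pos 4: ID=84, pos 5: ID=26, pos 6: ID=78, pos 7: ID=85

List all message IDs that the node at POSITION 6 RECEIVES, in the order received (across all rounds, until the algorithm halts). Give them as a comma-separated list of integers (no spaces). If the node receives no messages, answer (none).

Round 1: pos1(id99) recv 55: drop; pos2(id18) recv 99: fwd; pos3(id49) recv 18: drop; pos4(id84) recv 49: drop; pos5(id26) recv 84: fwd; pos6(id78) recv 26: drop; pos7(id85) recv 78: drop; pos0(id55) recv 85: fwd
Round 2: pos3(id49) recv 99: fwd; pos6(id78) recv 84: fwd; pos1(id99) recv 85: drop
Round 3: pos4(id84) recv 99: fwd; pos7(id85) recv 84: drop
Round 4: pos5(id26) recv 99: fwd
Round 5: pos6(id78) recv 99: fwd
Round 6: pos7(id85) recv 99: fwd
Round 7: pos0(id55) recv 99: fwd
Round 8: pos1(id99) recv 99: ELECTED

Answer: 26,84,99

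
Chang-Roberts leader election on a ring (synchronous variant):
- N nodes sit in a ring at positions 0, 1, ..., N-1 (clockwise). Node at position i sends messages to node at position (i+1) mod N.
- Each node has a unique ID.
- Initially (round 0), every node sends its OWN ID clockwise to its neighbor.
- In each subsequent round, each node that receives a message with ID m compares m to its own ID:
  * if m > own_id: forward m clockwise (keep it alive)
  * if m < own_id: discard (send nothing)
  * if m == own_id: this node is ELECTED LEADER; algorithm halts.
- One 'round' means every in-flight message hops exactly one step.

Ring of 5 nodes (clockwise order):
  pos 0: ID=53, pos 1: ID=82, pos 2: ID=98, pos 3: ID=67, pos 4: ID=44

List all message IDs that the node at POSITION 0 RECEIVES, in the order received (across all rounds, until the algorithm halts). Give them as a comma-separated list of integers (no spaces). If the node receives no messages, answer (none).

Answer: 44,67,98

Derivation:
Round 1: pos1(id82) recv 53: drop; pos2(id98) recv 82: drop; pos3(id67) recv 98: fwd; pos4(id44) recv 67: fwd; pos0(id53) recv 44: drop
Round 2: pos4(id44) recv 98: fwd; pos0(id53) recv 67: fwd
Round 3: pos0(id53) recv 98: fwd; pos1(id82) recv 67: drop
Round 4: pos1(id82) recv 98: fwd
Round 5: pos2(id98) recv 98: ELECTED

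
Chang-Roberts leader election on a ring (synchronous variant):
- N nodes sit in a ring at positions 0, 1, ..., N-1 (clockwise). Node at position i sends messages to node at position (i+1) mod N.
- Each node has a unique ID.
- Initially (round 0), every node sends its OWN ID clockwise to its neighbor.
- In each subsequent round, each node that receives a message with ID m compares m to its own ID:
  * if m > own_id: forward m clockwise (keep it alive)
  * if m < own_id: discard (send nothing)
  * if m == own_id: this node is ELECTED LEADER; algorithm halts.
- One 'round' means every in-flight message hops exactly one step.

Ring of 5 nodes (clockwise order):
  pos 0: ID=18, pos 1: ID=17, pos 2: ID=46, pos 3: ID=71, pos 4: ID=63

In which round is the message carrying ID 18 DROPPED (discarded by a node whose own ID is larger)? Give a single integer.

Round 1: pos1(id17) recv 18: fwd; pos2(id46) recv 17: drop; pos3(id71) recv 46: drop; pos4(id63) recv 71: fwd; pos0(id18) recv 63: fwd
Round 2: pos2(id46) recv 18: drop; pos0(id18) recv 71: fwd; pos1(id17) recv 63: fwd
Round 3: pos1(id17) recv 71: fwd; pos2(id46) recv 63: fwd
Round 4: pos2(id46) recv 71: fwd; pos3(id71) recv 63: drop
Round 5: pos3(id71) recv 71: ELECTED
Message ID 18 originates at pos 0; dropped at pos 2 in round 2

Answer: 2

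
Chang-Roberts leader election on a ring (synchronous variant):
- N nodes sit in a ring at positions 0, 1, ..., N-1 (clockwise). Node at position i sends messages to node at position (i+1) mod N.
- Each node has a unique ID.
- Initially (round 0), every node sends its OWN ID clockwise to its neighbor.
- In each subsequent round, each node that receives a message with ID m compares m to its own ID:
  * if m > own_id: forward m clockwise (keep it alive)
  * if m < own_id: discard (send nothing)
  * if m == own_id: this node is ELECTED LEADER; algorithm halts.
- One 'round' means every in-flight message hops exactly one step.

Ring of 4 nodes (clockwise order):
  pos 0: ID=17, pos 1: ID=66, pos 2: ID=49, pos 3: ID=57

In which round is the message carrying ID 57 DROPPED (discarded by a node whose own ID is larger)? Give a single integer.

Round 1: pos1(id66) recv 17: drop; pos2(id49) recv 66: fwd; pos3(id57) recv 49: drop; pos0(id17) recv 57: fwd
Round 2: pos3(id57) recv 66: fwd; pos1(id66) recv 57: drop
Round 3: pos0(id17) recv 66: fwd
Round 4: pos1(id66) recv 66: ELECTED
Message ID 57 originates at pos 3; dropped at pos 1 in round 2

Answer: 2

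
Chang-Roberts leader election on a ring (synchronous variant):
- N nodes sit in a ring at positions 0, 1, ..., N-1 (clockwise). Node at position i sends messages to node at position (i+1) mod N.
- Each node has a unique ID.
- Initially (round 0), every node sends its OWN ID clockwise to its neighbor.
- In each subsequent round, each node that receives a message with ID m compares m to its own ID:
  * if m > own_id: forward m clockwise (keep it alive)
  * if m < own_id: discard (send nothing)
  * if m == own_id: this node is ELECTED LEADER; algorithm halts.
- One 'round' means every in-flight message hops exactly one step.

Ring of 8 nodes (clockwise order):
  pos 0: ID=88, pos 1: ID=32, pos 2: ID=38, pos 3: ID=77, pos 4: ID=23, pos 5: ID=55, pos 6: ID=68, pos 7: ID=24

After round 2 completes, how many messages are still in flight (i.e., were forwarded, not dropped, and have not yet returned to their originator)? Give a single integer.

Round 1: pos1(id32) recv 88: fwd; pos2(id38) recv 32: drop; pos3(id77) recv 38: drop; pos4(id23) recv 77: fwd; pos5(id55) recv 23: drop; pos6(id68) recv 55: drop; pos7(id24) recv 68: fwd; pos0(id88) recv 24: drop
Round 2: pos2(id38) recv 88: fwd; pos5(id55) recv 77: fwd; pos0(id88) recv 68: drop
After round 2: 2 messages still in flight

Answer: 2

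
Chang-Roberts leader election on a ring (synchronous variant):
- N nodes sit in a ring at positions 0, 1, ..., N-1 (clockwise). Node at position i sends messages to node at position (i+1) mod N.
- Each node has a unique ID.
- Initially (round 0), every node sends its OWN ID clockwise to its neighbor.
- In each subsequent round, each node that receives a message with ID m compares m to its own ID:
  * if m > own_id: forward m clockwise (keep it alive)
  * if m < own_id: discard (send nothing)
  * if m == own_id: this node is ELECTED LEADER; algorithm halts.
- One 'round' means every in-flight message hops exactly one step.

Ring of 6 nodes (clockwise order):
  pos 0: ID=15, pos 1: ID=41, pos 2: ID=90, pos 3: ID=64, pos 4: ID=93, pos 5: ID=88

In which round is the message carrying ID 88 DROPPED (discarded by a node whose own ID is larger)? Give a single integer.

Answer: 3

Derivation:
Round 1: pos1(id41) recv 15: drop; pos2(id90) recv 41: drop; pos3(id64) recv 90: fwd; pos4(id93) recv 64: drop; pos5(id88) recv 93: fwd; pos0(id15) recv 88: fwd
Round 2: pos4(id93) recv 90: drop; pos0(id15) recv 93: fwd; pos1(id41) recv 88: fwd
Round 3: pos1(id41) recv 93: fwd; pos2(id90) recv 88: drop
Round 4: pos2(id90) recv 93: fwd
Round 5: pos3(id64) recv 93: fwd
Round 6: pos4(id93) recv 93: ELECTED
Message ID 88 originates at pos 5; dropped at pos 2 in round 3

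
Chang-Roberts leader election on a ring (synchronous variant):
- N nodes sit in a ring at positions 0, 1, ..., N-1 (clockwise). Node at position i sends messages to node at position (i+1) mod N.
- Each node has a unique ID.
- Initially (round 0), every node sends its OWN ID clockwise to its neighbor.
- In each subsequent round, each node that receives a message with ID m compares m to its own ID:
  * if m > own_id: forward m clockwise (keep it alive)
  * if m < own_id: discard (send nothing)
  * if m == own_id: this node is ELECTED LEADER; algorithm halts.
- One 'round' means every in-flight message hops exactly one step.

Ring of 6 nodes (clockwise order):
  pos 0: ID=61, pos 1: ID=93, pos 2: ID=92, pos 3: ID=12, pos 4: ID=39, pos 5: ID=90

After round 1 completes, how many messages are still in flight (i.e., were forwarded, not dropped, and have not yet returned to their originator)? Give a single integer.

Answer: 3

Derivation:
Round 1: pos1(id93) recv 61: drop; pos2(id92) recv 93: fwd; pos3(id12) recv 92: fwd; pos4(id39) recv 12: drop; pos5(id90) recv 39: drop; pos0(id61) recv 90: fwd
After round 1: 3 messages still in flight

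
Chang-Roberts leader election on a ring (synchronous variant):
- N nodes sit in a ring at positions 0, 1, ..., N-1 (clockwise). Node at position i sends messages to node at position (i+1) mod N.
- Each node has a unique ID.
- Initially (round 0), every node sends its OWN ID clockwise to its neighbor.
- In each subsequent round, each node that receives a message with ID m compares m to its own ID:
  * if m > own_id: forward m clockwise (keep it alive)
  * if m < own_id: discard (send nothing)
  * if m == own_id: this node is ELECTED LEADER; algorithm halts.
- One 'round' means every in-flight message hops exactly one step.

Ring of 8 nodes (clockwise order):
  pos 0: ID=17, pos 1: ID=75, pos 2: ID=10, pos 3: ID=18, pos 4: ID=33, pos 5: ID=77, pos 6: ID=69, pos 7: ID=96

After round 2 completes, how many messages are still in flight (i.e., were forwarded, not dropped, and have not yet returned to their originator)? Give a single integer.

Answer: 2

Derivation:
Round 1: pos1(id75) recv 17: drop; pos2(id10) recv 75: fwd; pos3(id18) recv 10: drop; pos4(id33) recv 18: drop; pos5(id77) recv 33: drop; pos6(id69) recv 77: fwd; pos7(id96) recv 69: drop; pos0(id17) recv 96: fwd
Round 2: pos3(id18) recv 75: fwd; pos7(id96) recv 77: drop; pos1(id75) recv 96: fwd
After round 2: 2 messages still in flight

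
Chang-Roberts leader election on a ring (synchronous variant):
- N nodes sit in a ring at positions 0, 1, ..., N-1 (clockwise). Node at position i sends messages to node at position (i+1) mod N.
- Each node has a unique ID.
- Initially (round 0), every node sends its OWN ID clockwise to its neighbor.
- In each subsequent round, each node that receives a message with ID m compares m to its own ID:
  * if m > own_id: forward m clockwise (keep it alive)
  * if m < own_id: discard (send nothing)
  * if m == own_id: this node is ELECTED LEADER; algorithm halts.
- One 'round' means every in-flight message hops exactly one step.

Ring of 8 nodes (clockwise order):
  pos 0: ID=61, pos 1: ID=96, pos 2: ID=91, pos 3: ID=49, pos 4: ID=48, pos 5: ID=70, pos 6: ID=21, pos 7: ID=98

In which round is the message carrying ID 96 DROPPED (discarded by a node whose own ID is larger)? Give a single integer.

Round 1: pos1(id96) recv 61: drop; pos2(id91) recv 96: fwd; pos3(id49) recv 91: fwd; pos4(id48) recv 49: fwd; pos5(id70) recv 48: drop; pos6(id21) recv 70: fwd; pos7(id98) recv 21: drop; pos0(id61) recv 98: fwd
Round 2: pos3(id49) recv 96: fwd; pos4(id48) recv 91: fwd; pos5(id70) recv 49: drop; pos7(id98) recv 70: drop; pos1(id96) recv 98: fwd
Round 3: pos4(id48) recv 96: fwd; pos5(id70) recv 91: fwd; pos2(id91) recv 98: fwd
Round 4: pos5(id70) recv 96: fwd; pos6(id21) recv 91: fwd; pos3(id49) recv 98: fwd
Round 5: pos6(id21) recv 96: fwd; pos7(id98) recv 91: drop; pos4(id48) recv 98: fwd
Round 6: pos7(id98) recv 96: drop; pos5(id70) recv 98: fwd
Round 7: pos6(id21) recv 98: fwd
Round 8: pos7(id98) recv 98: ELECTED
Message ID 96 originates at pos 1; dropped at pos 7 in round 6

Answer: 6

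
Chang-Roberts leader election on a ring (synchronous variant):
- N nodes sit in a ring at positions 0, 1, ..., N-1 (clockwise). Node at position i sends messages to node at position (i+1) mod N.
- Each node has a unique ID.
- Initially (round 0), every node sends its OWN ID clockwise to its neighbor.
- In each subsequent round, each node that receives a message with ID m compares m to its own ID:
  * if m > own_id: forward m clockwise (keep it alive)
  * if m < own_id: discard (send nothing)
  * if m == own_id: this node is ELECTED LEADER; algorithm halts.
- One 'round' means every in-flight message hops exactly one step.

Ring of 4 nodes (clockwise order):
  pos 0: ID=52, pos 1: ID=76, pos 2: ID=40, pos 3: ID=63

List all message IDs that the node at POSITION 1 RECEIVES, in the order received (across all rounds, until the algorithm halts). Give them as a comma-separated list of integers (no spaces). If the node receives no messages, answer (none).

Round 1: pos1(id76) recv 52: drop; pos2(id40) recv 76: fwd; pos3(id63) recv 40: drop; pos0(id52) recv 63: fwd
Round 2: pos3(id63) recv 76: fwd; pos1(id76) recv 63: drop
Round 3: pos0(id52) recv 76: fwd
Round 4: pos1(id76) recv 76: ELECTED

Answer: 52,63,76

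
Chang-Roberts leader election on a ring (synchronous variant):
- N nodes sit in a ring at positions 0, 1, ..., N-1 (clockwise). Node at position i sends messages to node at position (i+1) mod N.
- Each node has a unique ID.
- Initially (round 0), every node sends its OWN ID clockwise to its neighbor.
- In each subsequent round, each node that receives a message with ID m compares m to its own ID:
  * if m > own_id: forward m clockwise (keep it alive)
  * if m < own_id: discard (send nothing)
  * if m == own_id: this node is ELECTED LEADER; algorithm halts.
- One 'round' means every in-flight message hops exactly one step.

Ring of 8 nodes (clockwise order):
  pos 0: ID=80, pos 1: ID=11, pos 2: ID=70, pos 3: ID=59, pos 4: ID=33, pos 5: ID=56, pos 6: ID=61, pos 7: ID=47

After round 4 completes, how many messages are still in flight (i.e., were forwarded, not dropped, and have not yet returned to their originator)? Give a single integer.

Answer: 2

Derivation:
Round 1: pos1(id11) recv 80: fwd; pos2(id70) recv 11: drop; pos3(id59) recv 70: fwd; pos4(id33) recv 59: fwd; pos5(id56) recv 33: drop; pos6(id61) recv 56: drop; pos7(id47) recv 61: fwd; pos0(id80) recv 47: drop
Round 2: pos2(id70) recv 80: fwd; pos4(id33) recv 70: fwd; pos5(id56) recv 59: fwd; pos0(id80) recv 61: drop
Round 3: pos3(id59) recv 80: fwd; pos5(id56) recv 70: fwd; pos6(id61) recv 59: drop
Round 4: pos4(id33) recv 80: fwd; pos6(id61) recv 70: fwd
After round 4: 2 messages still in flight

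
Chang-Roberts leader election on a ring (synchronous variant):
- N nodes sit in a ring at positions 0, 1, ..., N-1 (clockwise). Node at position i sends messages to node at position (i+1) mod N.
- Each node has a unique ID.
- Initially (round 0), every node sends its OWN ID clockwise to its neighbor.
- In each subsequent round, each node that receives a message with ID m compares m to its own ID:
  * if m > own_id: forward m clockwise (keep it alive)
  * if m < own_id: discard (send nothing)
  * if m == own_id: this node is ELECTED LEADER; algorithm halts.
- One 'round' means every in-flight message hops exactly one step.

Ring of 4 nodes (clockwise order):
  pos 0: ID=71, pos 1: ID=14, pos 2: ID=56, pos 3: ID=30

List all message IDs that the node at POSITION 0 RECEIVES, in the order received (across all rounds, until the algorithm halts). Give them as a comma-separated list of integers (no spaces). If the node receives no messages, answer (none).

Answer: 30,56,71

Derivation:
Round 1: pos1(id14) recv 71: fwd; pos2(id56) recv 14: drop; pos3(id30) recv 56: fwd; pos0(id71) recv 30: drop
Round 2: pos2(id56) recv 71: fwd; pos0(id71) recv 56: drop
Round 3: pos3(id30) recv 71: fwd
Round 4: pos0(id71) recv 71: ELECTED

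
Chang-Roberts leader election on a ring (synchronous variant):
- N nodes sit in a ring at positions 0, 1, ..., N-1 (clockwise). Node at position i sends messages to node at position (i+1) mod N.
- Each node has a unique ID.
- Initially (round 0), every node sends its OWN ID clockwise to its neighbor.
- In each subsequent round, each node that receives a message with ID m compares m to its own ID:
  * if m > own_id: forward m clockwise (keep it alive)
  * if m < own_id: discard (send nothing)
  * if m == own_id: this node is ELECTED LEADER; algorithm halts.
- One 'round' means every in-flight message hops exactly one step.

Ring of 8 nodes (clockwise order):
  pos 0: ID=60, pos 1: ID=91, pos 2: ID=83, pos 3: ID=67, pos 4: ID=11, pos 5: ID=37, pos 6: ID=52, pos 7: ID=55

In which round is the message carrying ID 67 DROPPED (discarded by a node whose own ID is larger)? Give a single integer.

Round 1: pos1(id91) recv 60: drop; pos2(id83) recv 91: fwd; pos3(id67) recv 83: fwd; pos4(id11) recv 67: fwd; pos5(id37) recv 11: drop; pos6(id52) recv 37: drop; pos7(id55) recv 52: drop; pos0(id60) recv 55: drop
Round 2: pos3(id67) recv 91: fwd; pos4(id11) recv 83: fwd; pos5(id37) recv 67: fwd
Round 3: pos4(id11) recv 91: fwd; pos5(id37) recv 83: fwd; pos6(id52) recv 67: fwd
Round 4: pos5(id37) recv 91: fwd; pos6(id52) recv 83: fwd; pos7(id55) recv 67: fwd
Round 5: pos6(id52) recv 91: fwd; pos7(id55) recv 83: fwd; pos0(id60) recv 67: fwd
Round 6: pos7(id55) recv 91: fwd; pos0(id60) recv 83: fwd; pos1(id91) recv 67: drop
Round 7: pos0(id60) recv 91: fwd; pos1(id91) recv 83: drop
Round 8: pos1(id91) recv 91: ELECTED
Message ID 67 originates at pos 3; dropped at pos 1 in round 6

Answer: 6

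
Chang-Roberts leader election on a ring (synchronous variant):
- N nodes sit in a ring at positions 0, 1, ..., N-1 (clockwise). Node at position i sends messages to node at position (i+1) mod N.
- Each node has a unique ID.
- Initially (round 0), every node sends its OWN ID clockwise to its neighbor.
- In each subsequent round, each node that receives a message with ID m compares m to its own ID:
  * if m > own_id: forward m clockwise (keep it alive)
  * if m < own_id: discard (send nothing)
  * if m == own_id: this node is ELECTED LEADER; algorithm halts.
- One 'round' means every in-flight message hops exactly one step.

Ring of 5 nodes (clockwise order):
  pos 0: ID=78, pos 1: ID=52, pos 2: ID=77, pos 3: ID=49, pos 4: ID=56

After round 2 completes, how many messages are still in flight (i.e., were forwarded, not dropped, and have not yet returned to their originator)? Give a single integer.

Round 1: pos1(id52) recv 78: fwd; pos2(id77) recv 52: drop; pos3(id49) recv 77: fwd; pos4(id56) recv 49: drop; pos0(id78) recv 56: drop
Round 2: pos2(id77) recv 78: fwd; pos4(id56) recv 77: fwd
After round 2: 2 messages still in flight

Answer: 2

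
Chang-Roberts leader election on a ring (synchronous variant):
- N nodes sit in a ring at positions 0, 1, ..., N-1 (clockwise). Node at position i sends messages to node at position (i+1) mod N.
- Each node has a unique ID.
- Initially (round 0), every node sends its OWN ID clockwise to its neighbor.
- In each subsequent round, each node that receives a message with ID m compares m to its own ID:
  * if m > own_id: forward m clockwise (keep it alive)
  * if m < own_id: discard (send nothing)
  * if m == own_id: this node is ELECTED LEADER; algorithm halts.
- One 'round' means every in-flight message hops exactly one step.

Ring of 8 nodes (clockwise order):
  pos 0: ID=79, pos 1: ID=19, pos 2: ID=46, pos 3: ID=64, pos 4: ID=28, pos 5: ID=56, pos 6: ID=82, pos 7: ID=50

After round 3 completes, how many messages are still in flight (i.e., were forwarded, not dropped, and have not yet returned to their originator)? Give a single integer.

Answer: 2

Derivation:
Round 1: pos1(id19) recv 79: fwd; pos2(id46) recv 19: drop; pos3(id64) recv 46: drop; pos4(id28) recv 64: fwd; pos5(id56) recv 28: drop; pos6(id82) recv 56: drop; pos7(id50) recv 82: fwd; pos0(id79) recv 50: drop
Round 2: pos2(id46) recv 79: fwd; pos5(id56) recv 64: fwd; pos0(id79) recv 82: fwd
Round 3: pos3(id64) recv 79: fwd; pos6(id82) recv 64: drop; pos1(id19) recv 82: fwd
After round 3: 2 messages still in flight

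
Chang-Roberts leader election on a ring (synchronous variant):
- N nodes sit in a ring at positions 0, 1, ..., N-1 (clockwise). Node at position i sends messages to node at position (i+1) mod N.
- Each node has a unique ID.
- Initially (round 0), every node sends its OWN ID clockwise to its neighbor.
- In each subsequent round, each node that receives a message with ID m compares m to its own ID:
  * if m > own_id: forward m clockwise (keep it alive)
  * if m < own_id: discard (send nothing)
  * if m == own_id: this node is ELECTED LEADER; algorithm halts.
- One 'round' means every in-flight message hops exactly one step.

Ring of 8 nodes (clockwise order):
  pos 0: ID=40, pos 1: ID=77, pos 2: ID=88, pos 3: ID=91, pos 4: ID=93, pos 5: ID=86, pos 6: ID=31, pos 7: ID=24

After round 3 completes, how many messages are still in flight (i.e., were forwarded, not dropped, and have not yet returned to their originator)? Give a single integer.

Answer: 2

Derivation:
Round 1: pos1(id77) recv 40: drop; pos2(id88) recv 77: drop; pos3(id91) recv 88: drop; pos4(id93) recv 91: drop; pos5(id86) recv 93: fwd; pos6(id31) recv 86: fwd; pos7(id24) recv 31: fwd; pos0(id40) recv 24: drop
Round 2: pos6(id31) recv 93: fwd; pos7(id24) recv 86: fwd; pos0(id40) recv 31: drop
Round 3: pos7(id24) recv 93: fwd; pos0(id40) recv 86: fwd
After round 3: 2 messages still in flight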